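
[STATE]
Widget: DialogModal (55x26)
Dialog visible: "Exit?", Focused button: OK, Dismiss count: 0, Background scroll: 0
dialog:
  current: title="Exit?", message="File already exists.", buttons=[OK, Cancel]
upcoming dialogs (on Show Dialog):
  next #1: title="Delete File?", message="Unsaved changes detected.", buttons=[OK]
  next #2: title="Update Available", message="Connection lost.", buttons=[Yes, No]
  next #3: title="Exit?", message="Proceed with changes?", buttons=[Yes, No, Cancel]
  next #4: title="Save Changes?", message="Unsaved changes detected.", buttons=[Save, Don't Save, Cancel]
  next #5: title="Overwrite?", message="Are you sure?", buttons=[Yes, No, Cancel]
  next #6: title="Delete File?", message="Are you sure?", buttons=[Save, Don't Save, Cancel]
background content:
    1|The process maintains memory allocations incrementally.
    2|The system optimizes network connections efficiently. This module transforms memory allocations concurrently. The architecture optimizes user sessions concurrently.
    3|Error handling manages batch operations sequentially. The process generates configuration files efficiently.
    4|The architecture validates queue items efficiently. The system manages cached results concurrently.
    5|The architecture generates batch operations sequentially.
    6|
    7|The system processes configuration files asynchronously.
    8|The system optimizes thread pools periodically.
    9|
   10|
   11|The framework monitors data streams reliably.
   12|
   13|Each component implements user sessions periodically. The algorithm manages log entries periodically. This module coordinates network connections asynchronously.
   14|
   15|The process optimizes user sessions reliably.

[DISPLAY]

The process maintains memory allocations incrementally.
The system optimizes network connections efficiently. T
Error handling manages batch operations sequentially. T
The architecture validates queue items efficiently. The
The architecture generates batch operations sequentiall
                                                       
The system processes configuration files asynchronously
The system optimizes thread pools periodically.        
                                                       
                                                       
The framework m┌──────────────────────┐iably.          
               │        Exit?         │                
Each component │ File already exists. │ periodically. T
               │    [OK]  Cancel      │                
The process opt└──────────────────────┘iably.          
                                                       
                                                       
                                                       
                                                       
                                                       
                                                       
                                                       
                                                       
                                                       
                                                       
                                                       


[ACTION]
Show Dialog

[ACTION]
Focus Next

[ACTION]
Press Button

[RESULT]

The process maintains memory allocations incrementally.
The system optimizes network connections efficiently. T
Error handling manages batch operations sequentially. T
The architecture validates queue items efficiently. The
The architecture generates batch operations sequentiall
                                                       
The system processes configuration files asynchronously
The system optimizes thread pools periodically.        
                                                       
                                                       
The framework monitors data streams reliably.          
                                                       
Each component implements user sessions periodically. T
                                                       
The process optimizes user sessions reliably.          
                                                       
                                                       
                                                       
                                                       
                                                       
                                                       
                                                       
                                                       
                                                       
                                                       
                                                       


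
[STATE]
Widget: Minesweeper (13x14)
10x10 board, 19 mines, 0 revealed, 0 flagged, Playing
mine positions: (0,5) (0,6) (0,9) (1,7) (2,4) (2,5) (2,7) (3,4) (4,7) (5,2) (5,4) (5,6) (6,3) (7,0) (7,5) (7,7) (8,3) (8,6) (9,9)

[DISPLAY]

■■■■■■■■■■   
■■■■■■■■■■   
■■■■■■■■■■   
■■■■■■■■■■   
■■■■■■■■■■   
■■■■■■■■■■   
■■■■■■■■■■   
■■■■■■■■■■   
■■■■■■■■■■   
■■■■■■■■■■   
             
             
             
             


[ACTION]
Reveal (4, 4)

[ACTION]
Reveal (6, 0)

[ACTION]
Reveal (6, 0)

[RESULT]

■■■■■■■■■■   
■■■■■■■■■■   
■■■■■■■■■■   
■■■■■■■■■■   
■■■■2■■■■■   
■■■■■■■■■■   
1■■■■■■■■■   
■■■■■■■■■■   
■■■■■■■■■■   
■■■■■■■■■■   
             
             
             
             


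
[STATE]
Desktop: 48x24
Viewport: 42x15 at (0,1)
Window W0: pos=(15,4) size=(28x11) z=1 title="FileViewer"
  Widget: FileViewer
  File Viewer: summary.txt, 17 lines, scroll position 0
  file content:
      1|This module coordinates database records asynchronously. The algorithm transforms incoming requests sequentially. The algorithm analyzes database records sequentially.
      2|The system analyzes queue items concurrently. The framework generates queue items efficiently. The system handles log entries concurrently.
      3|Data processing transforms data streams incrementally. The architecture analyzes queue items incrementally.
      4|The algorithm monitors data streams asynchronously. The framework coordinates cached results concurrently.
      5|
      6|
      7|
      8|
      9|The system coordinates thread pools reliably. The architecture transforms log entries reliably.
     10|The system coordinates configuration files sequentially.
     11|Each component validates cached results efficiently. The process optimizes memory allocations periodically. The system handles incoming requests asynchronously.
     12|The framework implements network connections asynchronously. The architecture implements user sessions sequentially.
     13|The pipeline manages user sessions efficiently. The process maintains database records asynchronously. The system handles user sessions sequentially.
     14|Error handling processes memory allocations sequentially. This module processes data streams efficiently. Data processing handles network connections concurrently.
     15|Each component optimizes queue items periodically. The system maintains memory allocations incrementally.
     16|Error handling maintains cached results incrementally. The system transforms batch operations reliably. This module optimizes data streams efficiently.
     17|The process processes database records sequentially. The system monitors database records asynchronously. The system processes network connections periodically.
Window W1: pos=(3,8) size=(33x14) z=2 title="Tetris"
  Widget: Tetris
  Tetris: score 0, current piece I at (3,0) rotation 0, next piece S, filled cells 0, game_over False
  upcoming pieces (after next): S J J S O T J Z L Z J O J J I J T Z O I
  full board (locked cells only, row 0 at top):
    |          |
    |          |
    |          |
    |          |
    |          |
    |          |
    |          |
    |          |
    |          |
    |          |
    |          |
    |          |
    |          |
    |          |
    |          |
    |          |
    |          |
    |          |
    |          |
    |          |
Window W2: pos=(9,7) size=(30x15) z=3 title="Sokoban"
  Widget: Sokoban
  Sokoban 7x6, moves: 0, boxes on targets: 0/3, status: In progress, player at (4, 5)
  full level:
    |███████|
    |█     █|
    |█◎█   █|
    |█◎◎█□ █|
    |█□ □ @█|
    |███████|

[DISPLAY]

                                          
                                          
                                          
               ┏━━━━━━━━━━━━━━━━━━━━━━━━━━
               ┃ FileViewer               
               ┠──────────────────────────
         ┏━━━━━━━━━━━━━━━━━━━━━━━━━━━━┓ d▲
   ┏━━━━━┃ Sokoban                    ┃ue█
   ┃ Tetr┠────────────────────────────┨rm░
   ┠─────┃███████                     ┃da░
   ┃     ┃█     █                     ┃  ░
   ┃     ┃█◎█   █                     ┃  ░
   ┃     ┃█◎◎█□ █                     ┃  ▼
   ┃     ┃█□ □ @█                     ┃━━━
   ┃     ┃███████                     ┃   


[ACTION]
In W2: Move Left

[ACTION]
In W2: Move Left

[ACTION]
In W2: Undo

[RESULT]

                                          
                                          
                                          
               ┏━━━━━━━━━━━━━━━━━━━━━━━━━━
               ┃ FileViewer               
               ┠──────────────────────────
         ┏━━━━━━━━━━━━━━━━━━━━━━━━━━━━┓ d▲
   ┏━━━━━┃ Sokoban                    ┃ue█
   ┃ Tetr┠────────────────────────────┨rm░
   ┠─────┃███████                     ┃da░
   ┃     ┃█     █                     ┃  ░
   ┃     ┃█◎█   █                     ┃  ░
   ┃     ┃█◎◎█□ █                     ┃  ▼
   ┃     ┃█□ □@ █                     ┃━━━
   ┃     ┃███████                     ┃   


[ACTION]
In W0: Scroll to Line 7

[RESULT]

                                          
                                          
                                          
               ┏━━━━━━━━━━━━━━━━━━━━━━━━━━
               ┃ FileViewer               
               ┠──────────────────────────
         ┏━━━━━━━━━━━━━━━━━━━━━━━━━━━━┓  ▲
   ┏━━━━━┃ Sokoban                    ┃  ░
   ┃ Tetr┠────────────────────────────┨th░
   ┠─────┃███████                     ┃co░
   ┃     ┃█     █                     ┃s █
   ┃     ┃█◎█   █                     ┃s ░
   ┃     ┃█◎◎█□ █                     ┃er▼
   ┃     ┃█□ □@ █                     ┃━━━
   ┃     ┃███████                     ┃   


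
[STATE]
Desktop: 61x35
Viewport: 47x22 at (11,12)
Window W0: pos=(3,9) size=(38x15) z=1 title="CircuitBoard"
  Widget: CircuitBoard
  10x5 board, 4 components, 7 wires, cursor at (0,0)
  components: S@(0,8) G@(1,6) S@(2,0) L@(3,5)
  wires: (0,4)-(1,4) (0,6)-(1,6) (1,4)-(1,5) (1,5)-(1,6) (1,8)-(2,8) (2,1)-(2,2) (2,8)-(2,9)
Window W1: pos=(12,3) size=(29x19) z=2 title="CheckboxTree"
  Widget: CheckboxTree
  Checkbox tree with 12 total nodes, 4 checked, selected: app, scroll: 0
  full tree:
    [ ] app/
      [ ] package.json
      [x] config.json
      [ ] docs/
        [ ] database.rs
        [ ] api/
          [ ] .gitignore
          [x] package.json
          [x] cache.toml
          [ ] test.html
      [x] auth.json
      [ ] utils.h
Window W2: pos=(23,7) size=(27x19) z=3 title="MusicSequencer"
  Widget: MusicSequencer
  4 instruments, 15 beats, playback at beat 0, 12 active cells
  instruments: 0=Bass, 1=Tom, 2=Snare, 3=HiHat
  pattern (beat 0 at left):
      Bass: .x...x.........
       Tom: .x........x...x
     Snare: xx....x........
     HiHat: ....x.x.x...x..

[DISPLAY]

2┃       [ ]┃   Tom·█········█···█    ┃        
 ┃       [x]┃ Snare██····█········    ┃        
 ┃       [x]┃ HiHat····█·█·█···█··    ┃        
 ┃       [ ]┃                         ┃        
 ┃   [x] aut┃                         ┃        
 ┃   [ ] uti┃                         ┃        
 ┃          ┃                         ┃        
 ┃          ┃                         ┃        
 ┃          ┃                         ┃        
 ┗━━━━━━━━━━┃                         ┃        
 (0,0)      ┃                         ┃        
━━━━━━━━━━━━┃                         ┃        
            ┃                         ┃        
            ┗━━━━━━━━━━━━━━━━━━━━━━━━━┛        
                                               
                                               
                                               
                                               
                                               
                                               
                                               
                                               


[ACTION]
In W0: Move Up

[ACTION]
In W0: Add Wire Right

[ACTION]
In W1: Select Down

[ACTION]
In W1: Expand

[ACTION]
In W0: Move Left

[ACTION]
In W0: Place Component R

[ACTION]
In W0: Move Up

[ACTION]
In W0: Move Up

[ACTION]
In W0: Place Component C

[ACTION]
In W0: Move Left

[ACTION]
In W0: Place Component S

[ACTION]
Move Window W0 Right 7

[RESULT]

 ┃       [ ]┃   Tom·█········█···█    ┃        
0┃       [x]┃ Snare██····█········    ┃        
 ┃       [x]┃ HiHat····█·█·█···█··    ┃        
1┃       [ ]┃                         ┃        
 ┃   [x] aut┃                         ┃        
2┃   [ ] uti┃                         ┃        
 ┃          ┃                         ┃        
3┃          ┃                         ┃        
 ┃          ┃                         ┃        
4┗━━━━━━━━━━┃                         ┃        
Cursor: (0,0┃                         ┃        
━━━━━━━━━━━━┃                         ┃        
            ┃                         ┃        
            ┗━━━━━━━━━━━━━━━━━━━━━━━━━┛        
                                               
                                               
                                               
                                               
                                               
                                               
                                               
                                               


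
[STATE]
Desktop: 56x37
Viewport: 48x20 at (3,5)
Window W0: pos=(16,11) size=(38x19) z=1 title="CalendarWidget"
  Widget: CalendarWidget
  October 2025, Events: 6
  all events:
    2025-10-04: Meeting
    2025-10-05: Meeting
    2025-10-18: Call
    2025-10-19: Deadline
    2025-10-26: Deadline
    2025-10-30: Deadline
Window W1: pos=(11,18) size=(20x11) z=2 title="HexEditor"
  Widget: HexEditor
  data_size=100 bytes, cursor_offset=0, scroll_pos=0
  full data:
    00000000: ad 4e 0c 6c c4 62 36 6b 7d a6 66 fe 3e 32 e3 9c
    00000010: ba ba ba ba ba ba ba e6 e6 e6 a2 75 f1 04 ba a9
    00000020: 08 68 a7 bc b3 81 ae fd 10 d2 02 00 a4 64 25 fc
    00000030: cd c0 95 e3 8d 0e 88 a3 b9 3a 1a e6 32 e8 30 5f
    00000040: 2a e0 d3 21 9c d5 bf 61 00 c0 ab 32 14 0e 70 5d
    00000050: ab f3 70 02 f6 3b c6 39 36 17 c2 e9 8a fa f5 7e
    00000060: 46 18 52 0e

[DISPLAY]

                                                
                                                
                                                
                                                
                                                
                                                
             ┏━━━━━━━━━━━━━━━━━━━━━━━━━━━━━━━━━━
             ┃ CalendarWidget                   
             ┠──────────────────────────────────
             ┃            October 2025          
             ┃Mo Tu We Th Fr Sa Su              
             ┃       1  2  3  4*  5*            
             ┃ 6  7  8  9 10 11 12              
        ┏━━━━━━━━━━━━━━━━━━┓ 18* 19*            
        ┃ HexEditor        ┃ 25 26*             
        ┠──────────────────┨1                   
        ┃00000000  AD 4e 0c┃                    
        ┃00000010  ba ba ba┃                    
        ┃00000020  08 68 a7┃                    
        ┃00000030  cd c0 95┃                    


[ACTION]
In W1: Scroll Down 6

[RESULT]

                                                
                                                
                                                
                                                
                                                
                                                
             ┏━━━━━━━━━━━━━━━━━━━━━━━━━━━━━━━━━━
             ┃ CalendarWidget                   
             ┠──────────────────────────────────
             ┃            October 2025          
             ┃Mo Tu We Th Fr Sa Su              
             ┃       1  2  3  4*  5*            
             ┃ 6  7  8  9 10 11 12              
        ┏━━━━━━━━━━━━━━━━━━┓ 18* 19*            
        ┃ HexEditor        ┃ 25 26*             
        ┠──────────────────┨1                   
        ┃00000060  46 18 52┃                    
        ┃                  ┃                    
        ┃                  ┃                    
        ┃                  ┃                    


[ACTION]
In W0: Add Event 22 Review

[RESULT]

                                                
                                                
                                                
                                                
                                                
                                                
             ┏━━━━━━━━━━━━━━━━━━━━━━━━━━━━━━━━━━
             ┃ CalendarWidget                   
             ┠──────────────────────────────────
             ┃            October 2025          
             ┃Mo Tu We Th Fr Sa Su              
             ┃       1  2  3  4*  5*            
             ┃ 6  7  8  9 10 11 12              
        ┏━━━━━━━━━━━━━━━━━━┓ 18* 19*            
        ┃ HexEditor        ┃4 25 26*            
        ┠──────────────────┨1                   
        ┃00000060  46 18 52┃                    
        ┃                  ┃                    
        ┃                  ┃                    
        ┃                  ┃                    


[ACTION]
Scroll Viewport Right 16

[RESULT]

                                                
                                                
                                                
                                                
                                                
                                                
        ┏━━━━━━━━━━━━━━━━━━━━━━━━━━━━━━━━━━━━┓  
        ┃ CalendarWidget                     ┃  
        ┠────────────────────────────────────┨  
        ┃            October 2025            ┃  
        ┃Mo Tu We Th Fr Sa Su                ┃  
        ┃       1  2  3  4*  5*              ┃  
        ┃ 6  7  8  9 10 11 12                ┃  
   ┏━━━━━━━━━━━━━━━━━━┓ 18* 19*              ┃  
   ┃ HexEditor        ┃4 25 26*              ┃  
   ┠──────────────────┨1                     ┃  
   ┃00000060  46 18 52┃                      ┃  
   ┃                  ┃                      ┃  
   ┃                  ┃                      ┃  
   ┃                  ┃                      ┃  


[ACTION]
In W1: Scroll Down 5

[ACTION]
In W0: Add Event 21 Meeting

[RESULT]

                                                
                                                
                                                
                                                
                                                
                                                
        ┏━━━━━━━━━━━━━━━━━━━━━━━━━━━━━━━━━━━━┓  
        ┃ CalendarWidget                     ┃  
        ┠────────────────────────────────────┨  
        ┃            October 2025            ┃  
        ┃Mo Tu We Th Fr Sa Su                ┃  
        ┃       1  2  3  4*  5*              ┃  
        ┃ 6  7  8  9 10 11 12                ┃  
   ┏━━━━━━━━━━━━━━━━━━┓ 18* 19*              ┃  
   ┃ HexEditor        ┃24 25 26*             ┃  
   ┠──────────────────┨1                     ┃  
   ┃00000060  46 18 52┃                      ┃  
   ┃                  ┃                      ┃  
   ┃                  ┃                      ┃  
   ┃                  ┃                      ┃  


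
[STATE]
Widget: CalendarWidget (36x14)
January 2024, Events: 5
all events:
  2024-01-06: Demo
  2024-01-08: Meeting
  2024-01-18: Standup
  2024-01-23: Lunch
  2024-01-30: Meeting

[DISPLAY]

            January 2024            
Mo Tu We Th Fr Sa Su                
 1  2  3  4  5  6*  7               
 8*  9 10 11 12 13 14               
15 16 17 18* 19 20 21               
22 23* 24 25 26 27 28               
29 30* 31                           
                                    
                                    
                                    
                                    
                                    
                                    
                                    


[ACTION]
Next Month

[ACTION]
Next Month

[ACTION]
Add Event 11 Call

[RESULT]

             March 2024             
Mo Tu We Th Fr Sa Su                
             1  2  3                
 4  5  6  7  8  9 10                
11* 12 13 14 15 16 17               
18 19 20 21 22 23 24                
25 26 27 28 29 30 31                
                                    
                                    
                                    
                                    
                                    
                                    
                                    


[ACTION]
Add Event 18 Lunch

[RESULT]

             March 2024             
Mo Tu We Th Fr Sa Su                
             1  2  3                
 4  5  6  7  8  9 10                
11* 12 13 14 15 16 17               
18* 19 20 21 22 23 24               
25 26 27 28 29 30 31                
                                    
                                    
                                    
                                    
                                    
                                    
                                    


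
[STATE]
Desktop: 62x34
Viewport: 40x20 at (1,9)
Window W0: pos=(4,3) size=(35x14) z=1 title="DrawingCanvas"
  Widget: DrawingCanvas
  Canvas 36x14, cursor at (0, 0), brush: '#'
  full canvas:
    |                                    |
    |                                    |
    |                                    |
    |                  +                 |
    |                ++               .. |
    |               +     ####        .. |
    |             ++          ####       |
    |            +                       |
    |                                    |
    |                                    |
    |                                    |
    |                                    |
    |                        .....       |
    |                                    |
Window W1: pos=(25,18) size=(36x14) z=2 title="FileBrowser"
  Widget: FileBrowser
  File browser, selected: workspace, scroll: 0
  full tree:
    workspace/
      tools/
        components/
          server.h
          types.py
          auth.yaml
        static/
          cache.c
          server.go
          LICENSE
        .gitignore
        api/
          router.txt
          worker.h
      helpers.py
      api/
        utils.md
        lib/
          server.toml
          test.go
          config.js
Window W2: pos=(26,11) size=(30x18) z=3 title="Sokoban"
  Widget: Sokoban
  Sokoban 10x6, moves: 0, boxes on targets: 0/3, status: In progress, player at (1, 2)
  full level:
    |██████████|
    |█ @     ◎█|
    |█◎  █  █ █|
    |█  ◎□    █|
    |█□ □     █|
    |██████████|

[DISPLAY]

   ┃                  +              ┃  
   ┃                ++               ┃  
   ┃               +     ┏━━━━━━━━━━━━━━
   ┃             ++      ┃ Sokoban      
   ┃            +        ┠──────────────
   ┃                     ┃██████████    
   ┃                     ┃█ @     ◎█    
   ┗━━━━━━━━━━━━━━━━━━━━━┃█◎  █  █ █    
                         ┃█  ◎□    █    
                        ┏┃█□ □     █    
                        ┃┃██████████    
                        ┠┃Moves: 0  0/3 
                        ┃┃              
                        ┃┃              
                        ┃┃              
                        ┃┃              
                        ┃┃              
                        ┃┃              
                        ┃┃              
                        ┃┗━━━━━━━━━━━━━━


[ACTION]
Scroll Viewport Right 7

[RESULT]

               +              ┃         
             ++               ┃         
            +     ┏━━━━━━━━━━━━━━━━━━━━━
          ++      ┃ Sokoban             
         +        ┠─────────────────────
                  ┃██████████           
                  ┃█ @     ◎█           
━━━━━━━━━━━━━━━━━━┃█◎  █  █ █           
                  ┃█  ◎□    █           
                 ┏┃█□ □     █           
                 ┃┃██████████           
                 ┠┃Moves: 0  0/3        
                 ┃┃                     
                 ┃┃                     
                 ┃┃                     
                 ┃┃                     
                 ┃┃                     
                 ┃┃                     
                 ┃┃                     
                 ┃┗━━━━━━━━━━━━━━━━━━━━━


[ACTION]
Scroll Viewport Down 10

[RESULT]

                  ┃██████████           
                  ┃█ @     ◎█           
━━━━━━━━━━━━━━━━━━┃█◎  █  █ █           
                  ┃█  ◎□    █           
                 ┏┃█□ □     █           
                 ┃┃██████████           
                 ┠┃Moves: 0  0/3        
                 ┃┃                     
                 ┃┃                     
                 ┃┃                     
                 ┃┃                     
                 ┃┃                     
                 ┃┃                     
                 ┃┃                     
                 ┃┗━━━━━━━━━━━━━━━━━━━━━
                 ┃                      
                 ┃                      
                 ┗━━━━━━━━━━━━━━━━━━━━━━
                                        
                                        


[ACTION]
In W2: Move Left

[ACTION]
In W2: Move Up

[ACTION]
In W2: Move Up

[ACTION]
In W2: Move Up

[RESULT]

                  ┃██████████           
                  ┃█@      ◎█           
━━━━━━━━━━━━━━━━━━┃█◎  █  █ █           
                  ┃█  ◎□    █           
                 ┏┃█□ □     █           
                 ┃┃██████████           
                 ┠┃Moves: 1  0/3        
                 ┃┃                     
                 ┃┃                     
                 ┃┃                     
                 ┃┃                     
                 ┃┃                     
                 ┃┃                     
                 ┃┃                     
                 ┃┗━━━━━━━━━━━━━━━━━━━━━
                 ┃                      
                 ┃                      
                 ┗━━━━━━━━━━━━━━━━━━━━━━
                                        
                                        


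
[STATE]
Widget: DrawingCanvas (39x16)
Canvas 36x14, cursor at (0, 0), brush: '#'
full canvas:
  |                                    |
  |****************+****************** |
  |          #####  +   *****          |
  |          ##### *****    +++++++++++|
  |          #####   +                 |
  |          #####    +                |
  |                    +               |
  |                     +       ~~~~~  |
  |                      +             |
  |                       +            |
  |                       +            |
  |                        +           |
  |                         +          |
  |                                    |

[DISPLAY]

+                                      
****************+******************    
          #####  +   *****             
          ##### *****    +++++++++++   
          #####   +                    
          #####    +                   
                    +                  
                     +       ~~~~~     
                      +                
                       +               
                       +               
                        +              
                         +             
                                       
                                       
                                       


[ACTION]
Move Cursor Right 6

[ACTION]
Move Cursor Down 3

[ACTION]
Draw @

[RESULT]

                                       
****************+******************    
          #####  +   *****             
      @   ##### *****    +++++++++++   
          #####   +                    
          #####    +                   
                    +                  
                     +       ~~~~~     
                      +                
                       +               
                       +               
                        +              
                         +             
                                       
                                       
                                       


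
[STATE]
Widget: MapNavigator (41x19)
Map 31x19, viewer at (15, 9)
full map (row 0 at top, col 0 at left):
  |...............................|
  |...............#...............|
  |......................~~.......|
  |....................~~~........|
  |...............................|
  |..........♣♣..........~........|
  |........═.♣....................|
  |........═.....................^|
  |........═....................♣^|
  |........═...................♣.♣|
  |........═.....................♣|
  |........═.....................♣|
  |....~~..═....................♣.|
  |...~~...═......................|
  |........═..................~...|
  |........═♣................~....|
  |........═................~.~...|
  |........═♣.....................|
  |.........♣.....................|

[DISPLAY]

     ...............................     
     ...............#...............     
     ......................~~.......     
     ....................~~~........     
     ...............................     
     ..........♣♣..........~........     
     ........═.♣....................     
     ........═.....................^     
     ........═....................♣^     
     ........═......@............♣.♣     
     ........═.....................♣     
     ........═.....................♣     
     ....~~..═....................♣.     
     ...~~...═......................     
     ........═..................~...     
     ........═♣................~....     
     ........═................~.~...     
     ........═♣.....................     
     .........♣.....................     


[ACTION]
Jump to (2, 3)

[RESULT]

                                         
                                         
                                         
                                         
                                         
                                         
                  .......................
                  ...............#.......
                  ......................~
                  ..@.................~~~
                  .......................
                  ..........♣♣..........~
                  ........═.♣............
                  ........═..............
                  ........═..............
                  ........═..............
                  ........═..............
                  ........═..............
                  ....~~..═..............


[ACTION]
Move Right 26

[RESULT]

                                         
                                         
                                         
                                         
                                         
                                         
.......................                  
.......#...............                  
..............~~.......                  
............~~~.....@..                  
.......................                  
..♣♣..........~........                  
═.♣....................                  
═.....................^                  
═....................♣^                  
═...................♣.♣                  
═.....................♣                  
═.....................♣                  
═....................♣.                  


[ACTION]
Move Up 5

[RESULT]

                                         
                                         
                                         
                                         
                                         
                                         
                                         
                                         
                                         
....................@..                  
.......#...............                  
..............~~.......                  
............~~~........                  
.......................                  
..♣♣..........~........                  
═.♣....................                  
═.....................^                  
═....................♣^                  
═...................♣.♣                  


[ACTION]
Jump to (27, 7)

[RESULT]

                                         
                                         
........................                 
........#...............                 
...............~~.......                 
.............~~~........                 
........................                 
...♣♣..........~........                 
.═.♣....................                 
.═..................@..^                 
.═....................♣^                 
.═...................♣.♣                 
.═.....................♣                 
.═.....................♣                 
.═....................♣.                 
.═......................                 
.═..................~...                 
.═♣................~....                 
.═................~.~...                 


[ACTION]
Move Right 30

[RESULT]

                                         
                                         
.....................                    
.....#...............                    
............~~.......                    
..........~~~........                    
.....................                    
♣♣..........~........                    
♣....................                    
....................@                    
...................♣^                    
..................♣.♣                    
....................♣                    
....................♣                    
...................♣.                    
.....................                    
.................~...                    
................~....                    
...............~.~...                    


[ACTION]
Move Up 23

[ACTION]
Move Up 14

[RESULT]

                                         
                                         
                                         
                                         
                                         
                                         
                                         
                                         
                                         
....................@                    
.....#...............                    
............~~.......                    
..........~~~........                    
.....................                    
♣♣..........~........                    
♣....................                    
....................^                    
...................♣^                    
..................♣.♣                    


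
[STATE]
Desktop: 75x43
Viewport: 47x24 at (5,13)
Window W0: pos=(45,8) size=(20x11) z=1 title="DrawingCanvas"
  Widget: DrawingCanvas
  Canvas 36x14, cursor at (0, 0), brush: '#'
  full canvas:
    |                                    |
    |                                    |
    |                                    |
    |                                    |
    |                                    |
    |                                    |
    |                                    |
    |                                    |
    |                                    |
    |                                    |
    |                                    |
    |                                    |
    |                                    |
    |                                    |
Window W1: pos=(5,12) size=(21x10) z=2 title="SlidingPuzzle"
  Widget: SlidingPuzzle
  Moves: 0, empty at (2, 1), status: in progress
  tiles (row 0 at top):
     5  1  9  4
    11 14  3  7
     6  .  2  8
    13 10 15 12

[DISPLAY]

┃ SlidingPuzzle     ┃                   ┃      
┠───────────────────┨                   ┃      
┃┌────┬────┬────┬───┃                   ┃      
┃│  5 │  1 │  9 │  4┃                   ┃      
┃├────┼────┼────┼───┃                   ┃      
┃│ 11 │ 14 │  3 │  7┃                   ┗━━━━━━
┃├────┼────┼────┼───┃                          
┃│  6 │    │  2 │  8┃                          
┗━━━━━━━━━━━━━━━━━━━┛                          
                                               
                                               
                                               
                                               
                                               
                                               
                                               
                                               
                                               
                                               
                                               
                                               
                                               
                                               
                                               


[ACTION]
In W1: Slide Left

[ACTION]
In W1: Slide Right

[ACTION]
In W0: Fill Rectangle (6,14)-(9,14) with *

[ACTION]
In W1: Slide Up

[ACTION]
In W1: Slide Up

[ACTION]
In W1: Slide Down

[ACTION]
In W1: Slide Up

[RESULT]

┃ SlidingPuzzle     ┃                   ┃      
┠───────────────────┨                   ┃      
┃┌────┬────┬────┬───┃                   ┃      
┃│  5 │  1 │  9 │  4┃                   ┃      
┃├────┼────┼────┼───┃                   ┃      
┃│ 11 │ 14 │  3 │  7┃                   ┗━━━━━━
┃├────┼────┼────┼───┃                          
┃│  6 │ 10 │  2 │  8┃                          
┗━━━━━━━━━━━━━━━━━━━┛                          
                                               
                                               
                                               
                                               
                                               
                                               
                                               
                                               
                                               
                                               
                                               
                                               
                                               
                                               
                                               
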